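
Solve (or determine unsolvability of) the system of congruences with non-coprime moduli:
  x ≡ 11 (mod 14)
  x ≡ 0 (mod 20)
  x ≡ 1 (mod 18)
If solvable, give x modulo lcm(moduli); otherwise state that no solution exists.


Moduli 14, 20, 18 are not pairwise coprime, so CRT works modulo lcm(m_i) when all pairwise compatibility conditions hold.
Pairwise compatibility: gcd(m_i, m_j) must divide a_i - a_j for every pair.
Merge one congruence at a time:
  Start: x ≡ 11 (mod 14).
  Combine with x ≡ 0 (mod 20): gcd(14, 20) = 2, and 0 - 11 = -11 is NOT divisible by 2.
    ⇒ system is inconsistent (no integer solution).

No solution (the system is inconsistent).


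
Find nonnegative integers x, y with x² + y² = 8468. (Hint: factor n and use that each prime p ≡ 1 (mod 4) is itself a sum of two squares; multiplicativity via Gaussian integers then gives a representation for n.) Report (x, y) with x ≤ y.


Step 1: Factor n = 8468 = 2^2 · 29 · 73.
Step 2: Check the mod-4 condition on each prime factor: 2 = 2 (special); 29 ≡ 1 (mod 4), exponent 1; 73 ≡ 1 (mod 4), exponent 1.
All primes ≡ 3 (mod 4) appear to even exponent (or don't appear), so by the two-squares theorem n IS expressible as a sum of two squares.
Step 3: Build a representation. Group n = k² · m with k = 2 and m = 29 · 73 = 2117 (a product of primes ≡ 1 (mod 4)); a representation of m scales to one of n via (k·x)² + (k·y)² = k²(x² + y²). Each prime p ≡ 1 (mod 4) is itself a sum of two squares; find a² by testing p − a² for a perfect square:
  29: 29 − 1² = 28, 29 − 2² = 25 = 5² ⇒ 29 = 2² + 5².
  73: 73 − 1² = 72, 73 − 2² = 69, 73 − 3² = 64 = 8² ⇒ 73 = 3² + 8².
  Combine using the Brahmagupta–Fibonacci identity (a² + b²)(c² + d²) = (ac − bd)² + (ad + bc)² = (ac + bd)² + (ad − bc)²:
  29 · 73 = 2117: from (2² + 5²)(3² + 8²), take (2·3 − 5·8, 2·8 + 5·3) = (6 − 40, 16 + 15) = (-34, 31); dropping signs (only squares matter) gives (34, 31); check 34² + 31² = 1156 + 961 = 2117 ✓.
  Scale by k = 2: (2·34, 2·31) = (68, 62).
Step 4: Order so x ≤ y and verify: 62² + 68² = 3844 + 4624 = 8468 = n. ✓

n = 8468 = 62² + 68² (one valid representation with x ≤ y).


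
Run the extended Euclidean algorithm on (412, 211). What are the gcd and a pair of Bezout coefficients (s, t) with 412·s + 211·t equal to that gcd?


Euclidean algorithm on (412, 211) — divide until remainder is 0:
  412 = 1 · 211 + 201
  211 = 1 · 201 + 10
  201 = 20 · 10 + 1
  10 = 10 · 1 + 0
gcd(412, 211) = 1.
Track Bezout coefficients alongside the remainders: start with r₀ = 412 = a·1 + b·0 (s = 1, t = 0) and r₁ = 211 = a·0 + b·1 (s = 0, t = 1); each new remainder r_{k+1} = r_{k-1} − q_k·r_k inherits s_{k+1} = s_{k-1} − q_k·s_k, t_{k+1} = t_{k-1} − q_k·t_k, so r_k = a·s_k + b·t_k at every step:
  q = 1: r = 201, s = 1 − 1·0 = 1, t = 0 − 1·1 = -1  (check: 412·1 + 211·(-1) = 201)
  q = 1: r = 10, s = 0 − 1·1 = -1, t = 1 − 1·(-1) = 2  (check: 412·(-1) + 211·2 = 10)
  q = 20: r = 1, s = 1 − 20·(-1) = 21, t = -1 − 20·2 = -41  (check: 412·21 + 211·(-41) = 1)
The row with r = 1 (the gcd) gives the Bezout coefficients s = 21, t = -41.
Result: 412 · (21) + 211 · (-41) = 1.

gcd(412, 211) = 1; s = 21, t = -41 (check: 412·21 + 211·(-41) = 1).


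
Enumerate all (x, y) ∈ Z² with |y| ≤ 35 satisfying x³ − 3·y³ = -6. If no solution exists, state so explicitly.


The equation is x³ - 3y³ = -6. For fixed y, x³ = 3·y³ − 6, so a solution requires the RHS to be a perfect cube.
Strategy: iterate y from -35 to 35, compute RHS = 3·y³ − 6, and check whether it is a (positive or negative) perfect cube.
Check small values of y:
  y = 0: RHS = -6 is not a perfect cube.
  y = 1: RHS = -3 is not a perfect cube.
  y = -1: RHS = -9 is not a perfect cube.
  y = 2: RHS = 18 is not a perfect cube.
  y = -2: RHS = -30 is not a perfect cube.
  y = 3: RHS = 75 is not a perfect cube.
  y = -3: RHS = -87 is not a perfect cube.
Continuing the search up to |y| = 35 finds no solutions either.
No (x, y) in the scanned range satisfies the equation.

No integer solutions with |y| ≤ 35.


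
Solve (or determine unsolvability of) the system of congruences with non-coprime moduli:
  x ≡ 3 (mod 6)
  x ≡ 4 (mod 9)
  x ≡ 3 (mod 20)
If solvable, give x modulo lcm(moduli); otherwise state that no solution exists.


Moduli 6, 9, 20 are not pairwise coprime, so CRT works modulo lcm(m_i) when all pairwise compatibility conditions hold.
Pairwise compatibility: gcd(m_i, m_j) must divide a_i - a_j for every pair.
Merge one congruence at a time:
  Start: x ≡ 3 (mod 6).
  Combine with x ≡ 4 (mod 9): gcd(6, 9) = 3, and 4 - 3 = 1 is NOT divisible by 3.
    ⇒ system is inconsistent (no integer solution).

No solution (the system is inconsistent).


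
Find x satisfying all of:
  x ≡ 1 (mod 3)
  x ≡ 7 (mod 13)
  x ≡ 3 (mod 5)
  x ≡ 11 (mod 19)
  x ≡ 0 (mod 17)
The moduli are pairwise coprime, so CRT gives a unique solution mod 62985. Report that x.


Product of moduli M = 3 · 13 · 5 · 19 · 17 = 62985.
Merge one congruence at a time:
  Start: x ≡ 1 (mod 3).
  Combine with x ≡ 7 (mod 13); new modulus lcm = 39.
    Write x = 1 + 3·t and substitute into x ≡ 7 (mod 13): 3·t ≡ 7 − 1 = 6 (mod 13).
    The inverse of 3 mod 13 is 9 (since 3·9 = 27 = 2·13 + 1), so t ≡ 9·6 = 54 ≡ 2 (mod 13).
    Then x = 1 + 3·2 = 7, valid modulo lcm(3, 13) = 39: x ≡ 7 (mod 39).
  Combine with x ≡ 3 (mod 5); new modulus lcm = 195.
    Write x = 7 + 39·t and substitute into x ≡ 3 (mod 5): 39·t ≡ 3 − 7 = -4 (mod 5).
    Reduce coefficients mod 5: 4·t ≡ 1 (mod 5).
    The inverse of 4 mod 5 is 4 (since 4·4 = 16 = 3·5 + 1), so t ≡ 4·1 = 4 ≡ 4 (mod 5).
    Then x = 7 + 39·4 = 163, valid modulo lcm(39, 5) = 195: x ≡ 163 (mod 195).
  Combine with x ≡ 11 (mod 19); new modulus lcm = 3705.
    Write x = 163 + 195·t and substitute into x ≡ 11 (mod 19): 195·t ≡ 11 − 163 = -152 (mod 19).
    Reduce coefficients mod 19: 5·t ≡ 0 (mod 19).
    The inverse of 5 mod 19 is 4 (since 5·4 = 20 = 1·19 + 1), so t ≡ 4·0 = 0 ≡ 0 (mod 19).
    Then x = 163 + 195·0 = 163, valid modulo lcm(195, 19) = 3705: x ≡ 163 (mod 3705).
  Combine with x ≡ 0 (mod 17); new modulus lcm = 62985.
    Write x = 163 + 3705·t and substitute into x ≡ 0 (mod 17): 3705·t ≡ 0 − 163 = -163 (mod 17).
    Reduce coefficients mod 17: 16·t ≡ 7 (mod 17).
    The inverse of 16 mod 17 is 16 (since 16·16 = 256 = 15·17 + 1), so t ≡ 16·7 = 112 ≡ 10 (mod 17).
    Then x = 163 + 3705·10 = 37213, valid modulo lcm(3705, 17) = 62985: x ≡ 37213 (mod 62985).
Verify against each original: 37213 mod 3 = 1, 37213 mod 13 = 7, 37213 mod 5 = 3, 37213 mod 19 = 11, 37213 mod 17 = 0.

x ≡ 37213 (mod 62985).


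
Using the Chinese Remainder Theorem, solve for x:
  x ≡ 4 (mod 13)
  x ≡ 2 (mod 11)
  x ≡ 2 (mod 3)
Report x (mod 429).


Moduli 13, 11, 3 are pairwise coprime; by CRT there is a unique solution modulo M = 13 · 11 · 3 = 429.
Solve pairwise, accumulating the modulus:
  Start with x ≡ 4 (mod 13).
  Combine with x ≡ 2 (mod 11): since gcd(13, 11) = 1, we get a unique residue mod 143.
    Write x = 4 + 13·t and substitute into x ≡ 2 (mod 11): 13·t ≡ 2 − 4 = -2 (mod 11).
    Reduce coefficients mod 11: 2·t ≡ 9 (mod 11).
    The inverse of 2 mod 11 is 6 (since 2·6 = 12 = 1·11 + 1), so t ≡ 6·9 = 54 ≡ 10 (mod 11).
    Then x = 4 + 13·10 = 134, valid modulo lcm(13, 11) = 143: x ≡ 134 (mod 143).
  Combine with x ≡ 2 (mod 3): since gcd(143, 3) = 1, we get a unique residue mod 429.
    Write x = 134 + 143·t and substitute into x ≡ 2 (mod 3): 143·t ≡ 2 − 134 = -132 (mod 3).
    Reduce coefficients mod 3: 2·t ≡ 0 (mod 3).
    The inverse of 2 mod 3 is 2 (since 2·2 = 4 = 1·3 + 1), so t ≡ 2·0 = 0 ≡ 0 (mod 3).
    Then x = 134 + 143·0 = 134, valid modulo lcm(143, 3) = 429: x ≡ 134 (mod 429).
Verify: 134 mod 13 = 4 ✓, 134 mod 11 = 2 ✓, 134 mod 3 = 2 ✓.

x ≡ 134 (mod 429).


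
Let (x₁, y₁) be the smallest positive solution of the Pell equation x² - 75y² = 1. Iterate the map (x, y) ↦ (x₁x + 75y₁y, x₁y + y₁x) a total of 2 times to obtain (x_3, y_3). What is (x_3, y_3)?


Step 1: Find the fundamental solution (x₁, y₁) of x² - 75y² = 1.
  Expand √75 as a continued fraction. a₀ = ⌊√75⌋ = 8; iterate m_{k+1} = d_k·a_k − m_k, d_{k+1} = (75 − m_{k+1}²)/d_k, a_{k+1} = ⌊(a₀ + m_{k+1})/d_{k+1}⌋ (starting m₀ = 0, d₀ = 1), with convergents p_k = a_k·p_{k-1} + p_{k-2}, q_k = a_k·q_{k-1} + q_{k-2} (p₋₁ = 1, q₋₁ = 0):
  k = 0: a₀ = 8; p₀/q₀ = 8/1; p₀² − 75·q₀² = 64 − 75 = -11.
  k = 1: m = 8, d = 11, a = ⌊(8 + 8)/11⌋ = 1; p/q = (1·8 + 1)/(1·1 + 0) = 9/1; p² − 75·q² = 81 − 75 = 6.
  k = 2: m = 3, d = 6, a = ⌊(8 + 3)/6⌋ = 1; p/q = (1·9 + 8)/(1·1 + 1) = 17/2; p² − 75·q² = 289 − 300 = -11.
  k = 3: m = 3, d = 11, a = ⌊(8 + 3)/11⌋ = 1; p/q = (1·17 + 9)/(1·2 + 1) = 26/3; p² − 75·q² = 676 − 675 = 1.
  The first convergent with p² − 75·q² = 1 gives the fundamental solution (x₁, y₁) = (26, 3).
Step 2: Apply the recurrence (x_{n+1}, y_{n+1}) = (x₁x_n + 75y₁y_n, x₁y_n + y₁x_n) repeatedly.
  From (x_1, y_1) = (26, 3): x_2 = 26·26 + 75·3·3 = 1351; y_2 = 26·3 + 3·26 = 156.
  From (x_2, y_2) = (1351, 156): x_3 = 26·1351 + 75·3·156 = 70226; y_3 = 26·156 + 3·1351 = 8109.
Step 3: Verify x_3² - 75·y_3² = 4931691076 - 4931691075 = 1 (should be 1). ✓

(x_1, y_1) = (26, 3); (x_3, y_3) = (70226, 8109).


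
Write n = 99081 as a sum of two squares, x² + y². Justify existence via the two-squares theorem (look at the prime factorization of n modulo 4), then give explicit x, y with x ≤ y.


Step 1: Factor n = 99081 = 3^2 · 101 · 109.
Step 2: Check the mod-4 condition on each prime factor: 3 ≡ 3 (mod 4), exponent 2 (must be even); 101 ≡ 1 (mod 4), exponent 1; 109 ≡ 1 (mod 4), exponent 1.
All primes ≡ 3 (mod 4) appear to even exponent (or don't appear), so by the two-squares theorem n IS expressible as a sum of two squares.
Step 3: Build a representation. Group n = k² · m with k = 3 and m = 101 · 109 = 11009 (a product of primes ≡ 1 (mod 4)); a representation of m scales to one of n via (k·x)² + (k·y)² = k²(x² + y²). Each prime p ≡ 1 (mod 4) is itself a sum of two squares; find a² by testing p − a² for a perfect square:
  101: 101 − 1² = 100 = 10² ⇒ 101 = 1² + 10².
  109: 109 − 1² = 108, 109 − 2² = 105, 109 − 3² = 100 = 10² ⇒ 109 = 3² + 10².
  Combine using the Brahmagupta–Fibonacci identity (a² + b²)(c² + d²) = (ac − bd)² + (ad + bc)² = (ac + bd)² + (ad − bc)²:
  101 · 109 = 11009: from (1² + 10²)(3² + 10²), take (1·3 − 10·10, 1·10 + 10·3) = (3 − 100, 10 + 30) = (-97, 40); dropping signs (only squares matter) gives (97, 40); check 97² + 40² = 9409 + 1600 = 11009 ✓.
  Scale by k = 3: (3·97, 3·40) = (291, 120).
Step 4: Order so x ≤ y and verify: 120² + 291² = 14400 + 84681 = 99081 = n. ✓

n = 99081 = 120² + 291² (one valid representation with x ≤ y).


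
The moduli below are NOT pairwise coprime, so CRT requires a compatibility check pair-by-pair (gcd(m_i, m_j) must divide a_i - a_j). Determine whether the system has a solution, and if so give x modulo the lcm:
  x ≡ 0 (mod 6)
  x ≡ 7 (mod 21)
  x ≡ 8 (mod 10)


Moduli 6, 21, 10 are not pairwise coprime, so CRT works modulo lcm(m_i) when all pairwise compatibility conditions hold.
Pairwise compatibility: gcd(m_i, m_j) must divide a_i - a_j for every pair.
Merge one congruence at a time:
  Start: x ≡ 0 (mod 6).
  Combine with x ≡ 7 (mod 21): gcd(6, 21) = 3, and 7 - 0 = 7 is NOT divisible by 3.
    ⇒ system is inconsistent (no integer solution).

No solution (the system is inconsistent).


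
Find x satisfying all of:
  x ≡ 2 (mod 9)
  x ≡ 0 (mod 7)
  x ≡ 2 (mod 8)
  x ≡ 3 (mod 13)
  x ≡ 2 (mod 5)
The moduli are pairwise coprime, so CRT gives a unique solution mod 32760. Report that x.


Product of moduli M = 9 · 7 · 8 · 13 · 5 = 32760.
Merge one congruence at a time:
  Start: x ≡ 2 (mod 9).
  Combine with x ≡ 0 (mod 7); new modulus lcm = 63.
    Write x = 2 + 9·t and substitute into x ≡ 0 (mod 7): 9·t ≡ 0 − 2 = -2 (mod 7).
    Reduce coefficients mod 7: 2·t ≡ 5 (mod 7).
    The inverse of 2 mod 7 is 4 (since 2·4 = 8 = 1·7 + 1), so t ≡ 4·5 = 20 ≡ 6 (mod 7).
    Then x = 2 + 9·6 = 56, valid modulo lcm(9, 7) = 63: x ≡ 56 (mod 63).
  Combine with x ≡ 2 (mod 8); new modulus lcm = 504.
    Write x = 56 + 63·t and substitute into x ≡ 2 (mod 8): 63·t ≡ 2 − 56 = -54 (mod 8).
    Reduce coefficients mod 8: 7·t ≡ 2 (mod 8).
    The inverse of 7 mod 8 is 7 (since 7·7 = 49 = 6·8 + 1), so t ≡ 7·2 = 14 ≡ 6 (mod 8).
    Then x = 56 + 63·6 = 434, valid modulo lcm(63, 8) = 504: x ≡ 434 (mod 504).
  Combine with x ≡ 3 (mod 13); new modulus lcm = 6552.
    Write x = 434 + 504·t and substitute into x ≡ 3 (mod 13): 504·t ≡ 3 − 434 = -431 (mod 13).
    Reduce coefficients mod 13: 10·t ≡ 11 (mod 13).
    The inverse of 10 mod 13 is 4 (since 10·4 = 40 = 3·13 + 1), so t ≡ 4·11 = 44 ≡ 5 (mod 13).
    Then x = 434 + 504·5 = 2954, valid modulo lcm(504, 13) = 6552: x ≡ 2954 (mod 6552).
  Combine with x ≡ 2 (mod 5); new modulus lcm = 32760.
    Write x = 2954 + 6552·t and substitute into x ≡ 2 (mod 5): 6552·t ≡ 2 − 2954 = -2952 (mod 5).
    Reduce coefficients mod 5: 2·t ≡ 3 (mod 5).
    The inverse of 2 mod 5 is 3 (since 2·3 = 6 = 1·5 + 1), so t ≡ 3·3 = 9 ≡ 4 (mod 5).
    Then x = 2954 + 6552·4 = 29162, valid modulo lcm(6552, 5) = 32760: x ≡ 29162 (mod 32760).
Verify against each original: 29162 mod 9 = 2, 29162 mod 7 = 0, 29162 mod 8 = 2, 29162 mod 13 = 3, 29162 mod 5 = 2.

x ≡ 29162 (mod 32760).


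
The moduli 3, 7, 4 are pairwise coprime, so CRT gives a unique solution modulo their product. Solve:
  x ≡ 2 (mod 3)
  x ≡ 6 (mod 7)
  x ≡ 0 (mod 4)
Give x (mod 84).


Moduli 3, 7, 4 are pairwise coprime; by CRT there is a unique solution modulo M = 3 · 7 · 4 = 84.
Solve pairwise, accumulating the modulus:
  Start with x ≡ 2 (mod 3).
  Combine with x ≡ 6 (mod 7): since gcd(3, 7) = 1, we get a unique residue mod 21.
    Write x = 2 + 3·t and substitute into x ≡ 6 (mod 7): 3·t ≡ 6 − 2 = 4 (mod 7).
    The inverse of 3 mod 7 is 5 (since 3·5 = 15 = 2·7 + 1), so t ≡ 5·4 = 20 ≡ 6 (mod 7).
    Then x = 2 + 3·6 = 20, valid modulo lcm(3, 7) = 21: x ≡ 20 (mod 21).
  Combine with x ≡ 0 (mod 4): since gcd(21, 4) = 1, we get a unique residue mod 84.
    Write x = 20 + 21·t and substitute into x ≡ 0 (mod 4): 21·t ≡ 0 − 20 = -20 (mod 4).
    Reduce coefficients mod 4: 1·t ≡ 0 (mod 4).
    So t ≡ 0 (mod 4).
    Then x = 20 + 21·0 = 20, valid modulo lcm(21, 4) = 84: x ≡ 20 (mod 84).
Verify: 20 mod 3 = 2 ✓, 20 mod 7 = 6 ✓, 20 mod 4 = 0 ✓.

x ≡ 20 (mod 84).


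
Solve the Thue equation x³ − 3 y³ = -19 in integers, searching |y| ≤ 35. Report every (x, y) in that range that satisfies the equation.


The equation is x³ - 3y³ = -19. For fixed y, x³ = 3·y³ − 19, so a solution requires the RHS to be a perfect cube.
Strategy: iterate y from -35 to 35, compute RHS = 3·y³ − 19, and check whether it is a (positive or negative) perfect cube.
Check small values of y:
  y = 0: RHS = -19 is not a perfect cube.
  y = 1: RHS = -16 is not a perfect cube.
  y = -1: RHS = -22 is not a perfect cube.
  y = 2: RHS = 5 is not a perfect cube.
  y = -2: RHS = -43 is not a perfect cube.
  y = 3: RHS = 62 is not a perfect cube.
  y = -3: RHS = -100 is not a perfect cube.
Continuing the search up to |y| = 35 finds no solutions either.
No (x, y) in the scanned range satisfies the equation.

No integer solutions with |y| ≤ 35.


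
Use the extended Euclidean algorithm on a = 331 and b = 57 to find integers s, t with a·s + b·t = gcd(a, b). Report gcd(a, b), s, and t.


Euclidean algorithm on (331, 57) — divide until remainder is 0:
  331 = 5 · 57 + 46
  57 = 1 · 46 + 11
  46 = 4 · 11 + 2
  11 = 5 · 2 + 1
  2 = 2 · 1 + 0
gcd(331, 57) = 1.
Track Bezout coefficients alongside the remainders: start with r₀ = 331 = a·1 + b·0 (s = 1, t = 0) and r₁ = 57 = a·0 + b·1 (s = 0, t = 1); each new remainder r_{k+1} = r_{k-1} − q_k·r_k inherits s_{k+1} = s_{k-1} − q_k·s_k, t_{k+1} = t_{k-1} − q_k·t_k, so r_k = a·s_k + b·t_k at every step:
  q = 5: r = 46, s = 1 − 5·0 = 1, t = 0 − 5·1 = -5  (check: 331·1 + 57·(-5) = 46)
  q = 1: r = 11, s = 0 − 1·1 = -1, t = 1 − 1·(-5) = 6  (check: 331·(-1) + 57·6 = 11)
  q = 4: r = 2, s = 1 − 4·(-1) = 5, t = -5 − 4·6 = -29  (check: 331·5 + 57·(-29) = 2)
  q = 5: r = 1, s = -1 − 5·5 = -26, t = 6 − 5·(-29) = 151  (check: 331·(-26) + 57·151 = 1)
The row with r = 1 (the gcd) gives the Bezout coefficients s = -26, t = 151.
Result: 331 · (-26) + 57 · (151) = 1.

gcd(331, 57) = 1; s = -26, t = 151 (check: 331·(-26) + 57·151 = 1).


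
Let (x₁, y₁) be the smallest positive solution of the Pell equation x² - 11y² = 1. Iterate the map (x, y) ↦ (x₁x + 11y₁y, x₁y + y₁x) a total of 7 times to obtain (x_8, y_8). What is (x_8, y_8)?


Step 1: Find the fundamental solution (x₁, y₁) of x² - 11y² = 1.
  Expand √11 as a continued fraction. a₀ = ⌊√11⌋ = 3; iterate m_{k+1} = d_k·a_k − m_k, d_{k+1} = (11 − m_{k+1}²)/d_k, a_{k+1} = ⌊(a₀ + m_{k+1})/d_{k+1}⌋ (starting m₀ = 0, d₀ = 1), with convergents p_k = a_k·p_{k-1} + p_{k-2}, q_k = a_k·q_{k-1} + q_{k-2} (p₋₁ = 1, q₋₁ = 0):
  k = 0: a₀ = 3; p₀/q₀ = 3/1; p₀² − 11·q₀² = 9 − 11 = -2.
  k = 1: m = 3, d = 2, a = ⌊(3 + 3)/2⌋ = 3; p/q = (3·3 + 1)/(3·1 + 0) = 10/3; p² − 11·q² = 100 − 99 = 1.
  The first convergent with p² − 11·q² = 1 gives the fundamental solution (x₁, y₁) = (10, 3).
Step 2: Apply the recurrence (x_{n+1}, y_{n+1}) = (x₁x_n + 11y₁y_n, x₁y_n + y₁x_n) repeatedly.
  From (x_1, y_1) = (10, 3): x_2 = 10·10 + 11·3·3 = 199; y_2 = 10·3 + 3·10 = 60.
  From (x_2, y_2) = (199, 60): x_3 = 10·199 + 11·3·60 = 3970; y_3 = 10·60 + 3·199 = 1197.
  From (x_3, y_3) = (3970, 1197): x_4 = 10·3970 + 11·3·1197 = 79201; y_4 = 10·1197 + 3·3970 = 23880.
  From (x_4, y_4) = (79201, 23880): x_5 = 10·79201 + 11·3·23880 = 1580050; y_5 = 10·23880 + 3·79201 = 476403.
  From (x_5, y_5) = (1580050, 476403): x_6 = 10·1580050 + 11·3·476403 = 31521799; y_6 = 10·476403 + 3·1580050 = 9504180.
  From (x_6, y_6) = (31521799, 9504180): x_7 = 10·31521799 + 11·3·9504180 = 628855930; y_7 = 10·9504180 + 3·31521799 = 189607197.
  From (x_7, y_7) = (628855930, 189607197): x_8 = 10·628855930 + 11·3·189607197 = 12545596801; y_8 = 10·189607197 + 3·628855930 = 3782639760.
Step 3: Verify x_8² - 11·y_8² = 157391999093261433601 - 157391999093261433600 = 1 (should be 1). ✓

(x_1, y_1) = (10, 3); (x_8, y_8) = (12545596801, 3782639760).


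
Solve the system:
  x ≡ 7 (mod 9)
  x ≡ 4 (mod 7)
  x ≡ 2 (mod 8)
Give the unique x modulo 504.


Moduli 9, 7, 8 are pairwise coprime; by CRT there is a unique solution modulo M = 9 · 7 · 8 = 504.
Solve pairwise, accumulating the modulus:
  Start with x ≡ 7 (mod 9).
  Combine with x ≡ 4 (mod 7): since gcd(9, 7) = 1, we get a unique residue mod 63.
    Write x = 7 + 9·t and substitute into x ≡ 4 (mod 7): 9·t ≡ 4 − 7 = -3 (mod 7).
    Reduce coefficients mod 7: 2·t ≡ 4 (mod 7).
    The inverse of 2 mod 7 is 4 (since 2·4 = 8 = 1·7 + 1), so t ≡ 4·4 = 16 ≡ 2 (mod 7).
    Then x = 7 + 9·2 = 25, valid modulo lcm(9, 7) = 63: x ≡ 25 (mod 63).
  Combine with x ≡ 2 (mod 8): since gcd(63, 8) = 1, we get a unique residue mod 504.
    Write x = 25 + 63·t and substitute into x ≡ 2 (mod 8): 63·t ≡ 2 − 25 = -23 (mod 8).
    Reduce coefficients mod 8: 7·t ≡ 1 (mod 8).
    The inverse of 7 mod 8 is 7 (since 7·7 = 49 = 6·8 + 1), so t ≡ 7·1 = 7 ≡ 7 (mod 8).
    Then x = 25 + 63·7 = 466, valid modulo lcm(63, 8) = 504: x ≡ 466 (mod 504).
Verify: 466 mod 9 = 7 ✓, 466 mod 7 = 4 ✓, 466 mod 8 = 2 ✓.

x ≡ 466 (mod 504).


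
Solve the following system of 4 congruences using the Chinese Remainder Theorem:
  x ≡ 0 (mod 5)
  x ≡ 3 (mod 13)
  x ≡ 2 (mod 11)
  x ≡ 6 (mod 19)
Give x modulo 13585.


Product of moduli M = 5 · 13 · 11 · 19 = 13585.
Merge one congruence at a time:
  Start: x ≡ 0 (mod 5).
  Combine with x ≡ 3 (mod 13); new modulus lcm = 65.
    Write x = 0 + 5·t and substitute into x ≡ 3 (mod 13): 5·t ≡ 3 − 0 = 3 (mod 13).
    The inverse of 5 mod 13 is 8 (since 5·8 = 40 = 3·13 + 1), so t ≡ 8·3 = 24 ≡ 11 (mod 13).
    Then x = 0 + 5·11 = 55, valid modulo lcm(5, 13) = 65: x ≡ 55 (mod 65).
  Combine with x ≡ 2 (mod 11); new modulus lcm = 715.
    Write x = 55 + 65·t and substitute into x ≡ 2 (mod 11): 65·t ≡ 2 − 55 = -53 (mod 11).
    Reduce coefficients mod 11: 10·t ≡ 2 (mod 11).
    The inverse of 10 mod 11 is 10 (since 10·10 = 100 = 9·11 + 1), so t ≡ 10·2 = 20 ≡ 9 (mod 11).
    Then x = 55 + 65·9 = 640, valid modulo lcm(65, 11) = 715: x ≡ 640 (mod 715).
  Combine with x ≡ 6 (mod 19); new modulus lcm = 13585.
    Write x = 640 + 715·t and substitute into x ≡ 6 (mod 19): 715·t ≡ 6 − 640 = -634 (mod 19).
    Reduce coefficients mod 19: 12·t ≡ 12 (mod 19).
    The inverse of 12 mod 19 is 8 (since 12·8 = 96 = 5·19 + 1), so t ≡ 8·12 = 96 ≡ 1 (mod 19).
    Then x = 640 + 715·1 = 1355, valid modulo lcm(715, 19) = 13585: x ≡ 1355 (mod 13585).
Verify against each original: 1355 mod 5 = 0, 1355 mod 13 = 3, 1355 mod 11 = 2, 1355 mod 19 = 6.

x ≡ 1355 (mod 13585).


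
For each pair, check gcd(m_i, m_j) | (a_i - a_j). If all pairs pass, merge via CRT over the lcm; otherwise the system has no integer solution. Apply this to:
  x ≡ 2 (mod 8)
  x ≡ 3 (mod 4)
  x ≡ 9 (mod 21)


Moduli 8, 4, 21 are not pairwise coprime, so CRT works modulo lcm(m_i) when all pairwise compatibility conditions hold.
Pairwise compatibility: gcd(m_i, m_j) must divide a_i - a_j for every pair.
Merge one congruence at a time:
  Start: x ≡ 2 (mod 8).
  Combine with x ≡ 3 (mod 4): gcd(8, 4) = 4, and 3 - 2 = 1 is NOT divisible by 4.
    ⇒ system is inconsistent (no integer solution).

No solution (the system is inconsistent).


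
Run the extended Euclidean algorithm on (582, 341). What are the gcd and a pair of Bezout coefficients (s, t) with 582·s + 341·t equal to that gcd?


Euclidean algorithm on (582, 341) — divide until remainder is 0:
  582 = 1 · 341 + 241
  341 = 1 · 241 + 100
  241 = 2 · 100 + 41
  100 = 2 · 41 + 18
  41 = 2 · 18 + 5
  18 = 3 · 5 + 3
  5 = 1 · 3 + 2
  3 = 1 · 2 + 1
  2 = 2 · 1 + 0
gcd(582, 341) = 1.
Track Bezout coefficients alongside the remainders: start with r₀ = 582 = a·1 + b·0 (s = 1, t = 0) and r₁ = 341 = a·0 + b·1 (s = 0, t = 1); each new remainder r_{k+1} = r_{k-1} − q_k·r_k inherits s_{k+1} = s_{k-1} − q_k·s_k, t_{k+1} = t_{k-1} − q_k·t_k, so r_k = a·s_k + b·t_k at every step:
  q = 1: r = 241, s = 1 − 1·0 = 1, t = 0 − 1·1 = -1  (check: 582·1 + 341·(-1) = 241)
  q = 1: r = 100, s = 0 − 1·1 = -1, t = 1 − 1·(-1) = 2  (check: 582·(-1) + 341·2 = 100)
  q = 2: r = 41, s = 1 − 2·(-1) = 3, t = -1 − 2·2 = -5  (check: 582·3 + 341·(-5) = 41)
  q = 2: r = 18, s = -1 − 2·3 = -7, t = 2 − 2·(-5) = 12  (check: 582·(-7) + 341·12 = 18)
  q = 2: r = 5, s = 3 − 2·(-7) = 17, t = -5 − 2·12 = -29  (check: 582·17 + 341·(-29) = 5)
  q = 3: r = 3, s = -7 − 3·17 = -58, t = 12 − 3·(-29) = 99  (check: 582·(-58) + 341·99 = 3)
  q = 1: r = 2, s = 17 − 1·(-58) = 75, t = -29 − 1·99 = -128  (check: 582·75 + 341·(-128) = 2)
  q = 1: r = 1, s = -58 − 1·75 = -133, t = 99 − 1·(-128) = 227  (check: 582·(-133) + 341·227 = 1)
The row with r = 1 (the gcd) gives the Bezout coefficients s = -133, t = 227.
Result: 582 · (-133) + 341 · (227) = 1.

gcd(582, 341) = 1; s = -133, t = 227 (check: 582·(-133) + 341·227 = 1).


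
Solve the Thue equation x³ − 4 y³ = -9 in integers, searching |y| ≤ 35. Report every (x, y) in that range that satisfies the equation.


The equation is x³ - 4y³ = -9. For fixed y, x³ = 4·y³ − 9, so a solution requires the RHS to be a perfect cube.
Strategy: iterate y from -35 to 35, compute RHS = 4·y³ − 9, and check whether it is a (positive or negative) perfect cube.
Check small values of y:
  y = 0: RHS = -9 is not a perfect cube.
  y = 1: RHS = -5 is not a perfect cube.
  y = -1: RHS = -13 is not a perfect cube.
  y = 2: RHS = 23 is not a perfect cube.
  y = -2: RHS = -41 is not a perfect cube.
  y = 3: RHS = 99 is not a perfect cube.
  y = -3: RHS = -117 is not a perfect cube.
Continuing the search up to |y| = 35 finds no solutions either.
No (x, y) in the scanned range satisfies the equation.

No integer solutions with |y| ≤ 35.


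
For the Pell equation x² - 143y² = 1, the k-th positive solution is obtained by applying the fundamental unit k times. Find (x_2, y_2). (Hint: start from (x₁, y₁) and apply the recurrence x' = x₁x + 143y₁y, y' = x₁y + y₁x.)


Step 1: Find the fundamental solution (x₁, y₁) of x² - 143y² = 1.
  Expand √143 as a continued fraction. a₀ = ⌊√143⌋ = 11; iterate m_{k+1} = d_k·a_k − m_k, d_{k+1} = (143 − m_{k+1}²)/d_k, a_{k+1} = ⌊(a₀ + m_{k+1})/d_{k+1}⌋ (starting m₀ = 0, d₀ = 1), with convergents p_k = a_k·p_{k-1} + p_{k-2}, q_k = a_k·q_{k-1} + q_{k-2} (p₋₁ = 1, q₋₁ = 0):
  k = 0: a₀ = 11; p₀/q₀ = 11/1; p₀² − 143·q₀² = 121 − 143 = -22.
  k = 1: m = 11, d = 22, a = ⌊(11 + 11)/22⌋ = 1; p/q = (1·11 + 1)/(1·1 + 0) = 12/1; p² − 143·q² = 144 − 143 = 1.
  The first convergent with p² − 143·q² = 1 gives the fundamental solution (x₁, y₁) = (12, 1).
Step 2: Apply the recurrence (x_{n+1}, y_{n+1}) = (x₁x_n + 143y₁y_n, x₁y_n + y₁x_n) repeatedly.
  From (x_1, y_1) = (12, 1): x_2 = 12·12 + 143·1·1 = 287; y_2 = 12·1 + 1·12 = 24.
Step 3: Verify x_2² - 143·y_2² = 82369 - 82368 = 1 (should be 1). ✓

(x_1, y_1) = (12, 1); (x_2, y_2) = (287, 24).


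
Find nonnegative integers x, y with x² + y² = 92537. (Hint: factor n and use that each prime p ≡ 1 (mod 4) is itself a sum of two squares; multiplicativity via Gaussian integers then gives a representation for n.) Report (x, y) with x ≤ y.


Step 1: Factor n = 92537 = 37 · 41 · 61.
Step 2: Check the mod-4 condition on each prime factor: 37 ≡ 1 (mod 4), exponent 1; 41 ≡ 1 (mod 4), exponent 1; 61 ≡ 1 (mod 4), exponent 1.
All primes ≡ 3 (mod 4) appear to even exponent (or don't appear), so by the two-squares theorem n IS expressible as a sum of two squares.
Step 3: Build a representation. Here n = 37 · 41 · 61 is a product of primes ≡ 1 (mod 4). Each prime p ≡ 1 (mod 4) is itself a sum of two squares; find a² by testing p − a² for a perfect square:
  37: 37 − 1² = 36 = 6² ⇒ 37 = 1² + 6².
  41: 41 − 1² = 40, 41 − 2² = 37, 41 − 3² = 32, 41 − 4² = 25 = 5² ⇒ 41 = 4² + 5².
  61: 61 − 1² = 60, 61 − 2² = 57, 61 − 3² = 52, 61 − 4² = 45, 61 − 5² = 36 = 6² ⇒ 61 = 5² + 6².
  Combine using the Brahmagupta–Fibonacci identity (a² + b²)(c² + d²) = (ac − bd)² + (ad + bc)² = (ac + bd)² + (ad − bc)²:
  37 · 41 = 1517: from (1² + 6²)(4² + 5²), take (1·4 − 6·5, 1·5 + 6·4) = (4 − 30, 5 + 24) = (-26, 29); dropping signs (only squares matter) gives (26, 29); check 26² + 29² = 676 + 841 = 1517 ✓.
  1517 · 61 = 92537: from (26² + 29²)(5² + 6²), take (26·5 − 29·6, 26·6 + 29·5) = (130 − 174, 156 + 145) = (-44, 301); dropping signs (only squares matter) gives (44, 301); check 44² + 301² = 1936 + 90601 = 92537 ✓.
Step 4: Order so x ≤ y and verify: 44² + 301² = 1936 + 90601 = 92537 = n. ✓

n = 92537 = 44² + 301² (one valid representation with x ≤ y).


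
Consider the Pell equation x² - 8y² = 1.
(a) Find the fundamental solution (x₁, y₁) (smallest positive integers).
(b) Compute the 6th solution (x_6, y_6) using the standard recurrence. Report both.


Step 1: Find the fundamental solution (x₁, y₁) of x² - 8y² = 1.
  Expand √8 as a continued fraction. a₀ = ⌊√8⌋ = 2; iterate m_{k+1} = d_k·a_k − m_k, d_{k+1} = (8 − m_{k+1}²)/d_k, a_{k+1} = ⌊(a₀ + m_{k+1})/d_{k+1}⌋ (starting m₀ = 0, d₀ = 1), with convergents p_k = a_k·p_{k-1} + p_{k-2}, q_k = a_k·q_{k-1} + q_{k-2} (p₋₁ = 1, q₋₁ = 0):
  k = 0: a₀ = 2; p₀/q₀ = 2/1; p₀² − 8·q₀² = 4 − 8 = -4.
  k = 1: m = 2, d = 4, a = ⌊(2 + 2)/4⌋ = 1; p/q = (1·2 + 1)/(1·1 + 0) = 3/1; p² − 8·q² = 9 − 8 = 1.
  The first convergent with p² − 8·q² = 1 gives the fundamental solution (x₁, y₁) = (3, 1).
Step 2: Apply the recurrence (x_{n+1}, y_{n+1}) = (x₁x_n + 8y₁y_n, x₁y_n + y₁x_n) repeatedly.
  From (x_1, y_1) = (3, 1): x_2 = 3·3 + 8·1·1 = 17; y_2 = 3·1 + 1·3 = 6.
  From (x_2, y_2) = (17, 6): x_3 = 3·17 + 8·1·6 = 99; y_3 = 3·6 + 1·17 = 35.
  From (x_3, y_3) = (99, 35): x_4 = 3·99 + 8·1·35 = 577; y_4 = 3·35 + 1·99 = 204.
  From (x_4, y_4) = (577, 204): x_5 = 3·577 + 8·1·204 = 3363; y_5 = 3·204 + 1·577 = 1189.
  From (x_5, y_5) = (3363, 1189): x_6 = 3·3363 + 8·1·1189 = 19601; y_6 = 3·1189 + 1·3363 = 6930.
Step 3: Verify x_6² - 8·y_6² = 384199201 - 384199200 = 1 (should be 1). ✓

(x_1, y_1) = (3, 1); (x_6, y_6) = (19601, 6930).


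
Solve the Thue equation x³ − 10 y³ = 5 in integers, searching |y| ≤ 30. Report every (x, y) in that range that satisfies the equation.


The equation is x³ - 10y³ = 5. For fixed y, x³ = 10·y³ + 5, so a solution requires the RHS to be a perfect cube.
Strategy: iterate y from -30 to 30, compute RHS = 10·y³ + 5, and check whether it is a (positive or negative) perfect cube.
Check small values of y:
  y = 0: RHS = 5 is not a perfect cube.
  y = 1: RHS = 15 is not a perfect cube.
  y = -1: RHS = -5 is not a perfect cube.
  y = 2: RHS = 85 is not a perfect cube.
  y = -2: RHS = -75 is not a perfect cube.
  y = 3: RHS = 275 is not a perfect cube.
  y = -3: RHS = -265 is not a perfect cube.
Continuing the search up to |y| = 30 finds no solutions either.
No (x, y) in the scanned range satisfies the equation.

No integer solutions with |y| ≤ 30.


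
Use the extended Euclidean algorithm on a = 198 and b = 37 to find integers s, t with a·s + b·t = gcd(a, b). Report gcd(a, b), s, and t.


Euclidean algorithm on (198, 37) — divide until remainder is 0:
  198 = 5 · 37 + 13
  37 = 2 · 13 + 11
  13 = 1 · 11 + 2
  11 = 5 · 2 + 1
  2 = 2 · 1 + 0
gcd(198, 37) = 1.
Track Bezout coefficients alongside the remainders: start with r₀ = 198 = a·1 + b·0 (s = 1, t = 0) and r₁ = 37 = a·0 + b·1 (s = 0, t = 1); each new remainder r_{k+1} = r_{k-1} − q_k·r_k inherits s_{k+1} = s_{k-1} − q_k·s_k, t_{k+1} = t_{k-1} − q_k·t_k, so r_k = a·s_k + b·t_k at every step:
  q = 5: r = 13, s = 1 − 5·0 = 1, t = 0 − 5·1 = -5  (check: 198·1 + 37·(-5) = 13)
  q = 2: r = 11, s = 0 − 2·1 = -2, t = 1 − 2·(-5) = 11  (check: 198·(-2) + 37·11 = 11)
  q = 1: r = 2, s = 1 − 1·(-2) = 3, t = -5 − 1·11 = -16  (check: 198·3 + 37·(-16) = 2)
  q = 5: r = 1, s = -2 − 5·3 = -17, t = 11 − 5·(-16) = 91  (check: 198·(-17) + 37·91 = 1)
The row with r = 1 (the gcd) gives the Bezout coefficients s = -17, t = 91.
Result: 198 · (-17) + 37 · (91) = 1.

gcd(198, 37) = 1; s = -17, t = 91 (check: 198·(-17) + 37·91 = 1).


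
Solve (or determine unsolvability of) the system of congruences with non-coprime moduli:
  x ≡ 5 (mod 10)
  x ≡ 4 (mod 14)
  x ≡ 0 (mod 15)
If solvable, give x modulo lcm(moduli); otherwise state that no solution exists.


Moduli 10, 14, 15 are not pairwise coprime, so CRT works modulo lcm(m_i) when all pairwise compatibility conditions hold.
Pairwise compatibility: gcd(m_i, m_j) must divide a_i - a_j for every pair.
Merge one congruence at a time:
  Start: x ≡ 5 (mod 10).
  Combine with x ≡ 4 (mod 14): gcd(10, 14) = 2, and 4 - 5 = -1 is NOT divisible by 2.
    ⇒ system is inconsistent (no integer solution).

No solution (the system is inconsistent).


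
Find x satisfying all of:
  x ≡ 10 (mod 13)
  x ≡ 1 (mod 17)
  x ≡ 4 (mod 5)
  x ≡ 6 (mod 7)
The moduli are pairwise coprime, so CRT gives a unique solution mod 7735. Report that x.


Product of moduli M = 13 · 17 · 5 · 7 = 7735.
Merge one congruence at a time:
  Start: x ≡ 10 (mod 13).
  Combine with x ≡ 1 (mod 17); new modulus lcm = 221.
    Write x = 10 + 13·t and substitute into x ≡ 1 (mod 17): 13·t ≡ 1 − 10 = -9 (mod 17).
    Reduce coefficients mod 17: 13·t ≡ 8 (mod 17).
    The inverse of 13 mod 17 is 4 (since 13·4 = 52 = 3·17 + 1), so t ≡ 4·8 = 32 ≡ 15 (mod 17).
    Then x = 10 + 13·15 = 205, valid modulo lcm(13, 17) = 221: x ≡ 205 (mod 221).
  Combine with x ≡ 4 (mod 5); new modulus lcm = 1105.
    Write x = 205 + 221·t and substitute into x ≡ 4 (mod 5): 221·t ≡ 4 − 205 = -201 (mod 5).
    Reduce coefficients mod 5: 1·t ≡ 4 (mod 5).
    So t ≡ 4 (mod 5).
    Then x = 205 + 221·4 = 1089, valid modulo lcm(221, 5) = 1105: x ≡ 1089 (mod 1105).
  Combine with x ≡ 6 (mod 7); new modulus lcm = 7735.
    Write x = 1089 + 1105·t and substitute into x ≡ 6 (mod 7): 1105·t ≡ 6 − 1089 = -1083 (mod 7).
    Reduce coefficients mod 7: 6·t ≡ 2 (mod 7).
    The inverse of 6 mod 7 is 6 (since 6·6 = 36 = 5·7 + 1), so t ≡ 6·2 = 12 ≡ 5 (mod 7).
    Then x = 1089 + 1105·5 = 6614, valid modulo lcm(1105, 7) = 7735: x ≡ 6614 (mod 7735).
Verify against each original: 6614 mod 13 = 10, 6614 mod 17 = 1, 6614 mod 5 = 4, 6614 mod 7 = 6.

x ≡ 6614 (mod 7735).


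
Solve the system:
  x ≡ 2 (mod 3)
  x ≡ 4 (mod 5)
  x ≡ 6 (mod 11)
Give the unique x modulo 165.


Moduli 3, 5, 11 are pairwise coprime; by CRT there is a unique solution modulo M = 3 · 5 · 11 = 165.
Solve pairwise, accumulating the modulus:
  Start with x ≡ 2 (mod 3).
  Combine with x ≡ 4 (mod 5): since gcd(3, 5) = 1, we get a unique residue mod 15.
    Write x = 2 + 3·t and substitute into x ≡ 4 (mod 5): 3·t ≡ 4 − 2 = 2 (mod 5).
    The inverse of 3 mod 5 is 2 (since 3·2 = 6 = 1·5 + 1), so t ≡ 2·2 = 4 ≡ 4 (mod 5).
    Then x = 2 + 3·4 = 14, valid modulo lcm(3, 5) = 15: x ≡ 14 (mod 15).
  Combine with x ≡ 6 (mod 11): since gcd(15, 11) = 1, we get a unique residue mod 165.
    Write x = 14 + 15·t and substitute into x ≡ 6 (mod 11): 15·t ≡ 6 − 14 = -8 (mod 11).
    Reduce coefficients mod 11: 4·t ≡ 3 (mod 11).
    The inverse of 4 mod 11 is 3 (since 4·3 = 12 = 1·11 + 1), so t ≡ 3·3 = 9 ≡ 9 (mod 11).
    Then x = 14 + 15·9 = 149, valid modulo lcm(15, 11) = 165: x ≡ 149 (mod 165).
Verify: 149 mod 3 = 2 ✓, 149 mod 5 = 4 ✓, 149 mod 11 = 6 ✓.

x ≡ 149 (mod 165).


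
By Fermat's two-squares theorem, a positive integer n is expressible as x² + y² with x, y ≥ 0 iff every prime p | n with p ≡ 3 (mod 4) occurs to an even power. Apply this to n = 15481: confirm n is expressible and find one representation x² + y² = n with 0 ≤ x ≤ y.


Step 1: Factor n = 15481 = 113 · 137.
Step 2: Check the mod-4 condition on each prime factor: 113 ≡ 1 (mod 4), exponent 1; 137 ≡ 1 (mod 4), exponent 1.
All primes ≡ 3 (mod 4) appear to even exponent (or don't appear), so by the two-squares theorem n IS expressible as a sum of two squares.
Step 3: Build a representation. Here n = 113 · 137 is a product of primes ≡ 1 (mod 4). Each prime p ≡ 1 (mod 4) is itself a sum of two squares; find a² by testing p − a² for a perfect square:
  113: 113 − 1² = 112, 113 − 2² = 109, 113 − 3² = 104, 113 − 4² = 97, 113 − 5² = 88, 113 − 6² = 77, 113 − 7² = 64 = 8² ⇒ 113 = 7² + 8².
  137: 137 − 1² = 136, 137 − 2² = 133, 137 − 3² = 128, 137 − 4² = 121 = 11² ⇒ 137 = 4² + 11².
  Combine using the Brahmagupta–Fibonacci identity (a² + b²)(c² + d²) = (ac − bd)² + (ad + bc)² = (ac + bd)² + (ad − bc)²:
  113 · 137 = 15481: from (7² + 8²)(4² + 11²), take (7·4 − 8·11, 7·11 + 8·4) = (28 − 88, 77 + 32) = (-60, 109); dropping signs (only squares matter) gives (60, 109); check 60² + 109² = 3600 + 11881 = 15481 ✓.
Step 4: Order so x ≤ y and verify: 60² + 109² = 3600 + 11881 = 15481 = n. ✓

n = 15481 = 60² + 109² (one valid representation with x ≤ y).


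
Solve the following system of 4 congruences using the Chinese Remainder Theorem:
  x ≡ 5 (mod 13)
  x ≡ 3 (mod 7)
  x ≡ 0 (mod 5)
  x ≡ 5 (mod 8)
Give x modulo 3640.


Product of moduli M = 13 · 7 · 5 · 8 = 3640.
Merge one congruence at a time:
  Start: x ≡ 5 (mod 13).
  Combine with x ≡ 3 (mod 7); new modulus lcm = 91.
    Write x = 5 + 13·t and substitute into x ≡ 3 (mod 7): 13·t ≡ 3 − 5 = -2 (mod 7).
    Reduce coefficients mod 7: 6·t ≡ 5 (mod 7).
    The inverse of 6 mod 7 is 6 (since 6·6 = 36 = 5·7 + 1), so t ≡ 6·5 = 30 ≡ 2 (mod 7).
    Then x = 5 + 13·2 = 31, valid modulo lcm(13, 7) = 91: x ≡ 31 (mod 91).
  Combine with x ≡ 0 (mod 5); new modulus lcm = 455.
    Write x = 31 + 91·t and substitute into x ≡ 0 (mod 5): 91·t ≡ 0 − 31 = -31 (mod 5).
    Reduce coefficients mod 5: 1·t ≡ 4 (mod 5).
    So t ≡ 4 (mod 5).
    Then x = 31 + 91·4 = 395, valid modulo lcm(91, 5) = 455: x ≡ 395 (mod 455).
  Combine with x ≡ 5 (mod 8); new modulus lcm = 3640.
    Write x = 395 + 455·t and substitute into x ≡ 5 (mod 8): 455·t ≡ 5 − 395 = -390 (mod 8).
    Reduce coefficients mod 8: 7·t ≡ 2 (mod 8).
    The inverse of 7 mod 8 is 7 (since 7·7 = 49 = 6·8 + 1), so t ≡ 7·2 = 14 ≡ 6 (mod 8).
    Then x = 395 + 455·6 = 3125, valid modulo lcm(455, 8) = 3640: x ≡ 3125 (mod 3640).
Verify against each original: 3125 mod 13 = 5, 3125 mod 7 = 3, 3125 mod 5 = 0, 3125 mod 8 = 5.

x ≡ 3125 (mod 3640).


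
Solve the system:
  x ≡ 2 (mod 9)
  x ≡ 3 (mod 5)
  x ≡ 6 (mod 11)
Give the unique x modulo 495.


Moduli 9, 5, 11 are pairwise coprime; by CRT there is a unique solution modulo M = 9 · 5 · 11 = 495.
Solve pairwise, accumulating the modulus:
  Start with x ≡ 2 (mod 9).
  Combine with x ≡ 3 (mod 5): since gcd(9, 5) = 1, we get a unique residue mod 45.
    Write x = 2 + 9·t and substitute into x ≡ 3 (mod 5): 9·t ≡ 3 − 2 = 1 (mod 5).
    Reduce coefficients mod 5: 4·t ≡ 1 (mod 5).
    The inverse of 4 mod 5 is 4 (since 4·4 = 16 = 3·5 + 1), so t ≡ 4·1 = 4 ≡ 4 (mod 5).
    Then x = 2 + 9·4 = 38, valid modulo lcm(9, 5) = 45: x ≡ 38 (mod 45).
  Combine with x ≡ 6 (mod 11): since gcd(45, 11) = 1, we get a unique residue mod 495.
    Write x = 38 + 45·t and substitute into x ≡ 6 (mod 11): 45·t ≡ 6 − 38 = -32 (mod 11).
    Reduce coefficients mod 11: 1·t ≡ 1 (mod 11).
    So t ≡ 1 (mod 11).
    Then x = 38 + 45·1 = 83, valid modulo lcm(45, 11) = 495: x ≡ 83 (mod 495).
Verify: 83 mod 9 = 2 ✓, 83 mod 5 = 3 ✓, 83 mod 11 = 6 ✓.

x ≡ 83 (mod 495).


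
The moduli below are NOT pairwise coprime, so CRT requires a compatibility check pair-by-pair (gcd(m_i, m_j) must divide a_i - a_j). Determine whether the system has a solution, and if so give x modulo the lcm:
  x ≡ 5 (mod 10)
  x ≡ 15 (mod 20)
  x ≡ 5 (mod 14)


Moduli 10, 20, 14 are not pairwise coprime, so CRT works modulo lcm(m_i) when all pairwise compatibility conditions hold.
Pairwise compatibility: gcd(m_i, m_j) must divide a_i - a_j for every pair.
Merge one congruence at a time:
  Start: x ≡ 5 (mod 10).
  Combine with x ≡ 15 (mod 20): gcd(10, 20) = 10; 15 - 5 = 10, which IS divisible by 10, so compatible.
    Write x = 5 + 10·t and substitute into x ≡ 15 (mod 20): 10·t ≡ 15 − 5 = 10 (mod 20).
    Divide the congruence (and modulus) by g = 10: 1·t ≡ 1 (mod 2).
    So t ≡ 1 (mod 2).
    Then x = 5 + 10·1 = 15, valid modulo lcm(10, 20) = 20: x ≡ 15 (mod 20).
  Combine with x ≡ 5 (mod 14): gcd(20, 14) = 2; 5 - 15 = -10, which IS divisible by 2, so compatible.
    Write x = 15 + 20·t and substitute into x ≡ 5 (mod 14): 20·t ≡ 5 − 15 = -10 (mod 14).
    Divide the congruence (and modulus) by g = 2: 10·t ≡ -5 (mod 7).
    Reduce coefficients mod 7: 3·t ≡ 2 (mod 7).
    The inverse of 3 mod 7 is 5 (since 3·5 = 15 = 2·7 + 1), so t ≡ 5·2 = 10 ≡ 3 (mod 7).
    Then x = 15 + 20·3 = 75, valid modulo lcm(20, 14) = 140: x ≡ 75 (mod 140).
Verify: 75 mod 10 = 5, 75 mod 20 = 15, 75 mod 14 = 5.

x ≡ 75 (mod 140).
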